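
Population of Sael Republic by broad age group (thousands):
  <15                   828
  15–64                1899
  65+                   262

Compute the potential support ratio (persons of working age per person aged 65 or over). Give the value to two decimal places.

Potential support ratio = 1899 / 262 = 7.25

Potential support ratio: 7.25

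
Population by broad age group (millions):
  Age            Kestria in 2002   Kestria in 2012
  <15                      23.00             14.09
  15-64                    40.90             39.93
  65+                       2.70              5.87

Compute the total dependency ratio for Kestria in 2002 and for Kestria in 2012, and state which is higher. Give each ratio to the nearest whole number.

Kestria in 2002: 63
Kestria in 2012: 50
Higher: Kestria in 2002

Kestria in 2002: (23.00 + 2.70) / 40.90 × 100 = 25.70 / 40.90 × 100 = 63
Kestria in 2012: (14.09 + 5.87) / 39.93 × 100 = 19.96 / 39.93 × 100 = 50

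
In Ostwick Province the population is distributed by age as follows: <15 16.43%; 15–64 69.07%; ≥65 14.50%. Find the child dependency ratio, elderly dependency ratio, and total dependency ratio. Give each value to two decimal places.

Youth dependency ratio = 16.43 / 69.07 × 100 = 23.79
Old-age dependency ratio = 14.50 / 69.07 × 100 = 20.99
Total dependency ratio = (16.43 + 14.50) / 69.07 × 100 = 30.93 / 69.07 × 100 = 44.78

Youth dependency ratio: 23.79
Old-age dependency ratio: 20.99
Total dependency ratio: 44.78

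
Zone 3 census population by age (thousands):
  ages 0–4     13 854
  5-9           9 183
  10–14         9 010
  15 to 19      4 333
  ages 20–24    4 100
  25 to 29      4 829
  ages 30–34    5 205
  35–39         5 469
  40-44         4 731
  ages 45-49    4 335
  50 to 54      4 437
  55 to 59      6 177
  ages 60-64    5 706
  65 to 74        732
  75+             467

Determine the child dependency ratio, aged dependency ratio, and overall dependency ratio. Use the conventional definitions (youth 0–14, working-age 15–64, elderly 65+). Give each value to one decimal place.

0–14: 13 854 + 9 183 + 9 010 = 32 047
15–64: 4 333 + 4 100 + 4 829 + 5 205 + 5 469 + 4 731 + 4 335 + 4 437 + 6 177 + 5 706 = 49 322
65+: 732 + 467 = 1 199
Youth dependency ratio = 32 047 / 49 322 × 100 = 65.0
Old-age dependency ratio = 1 199 / 49 322 × 100 = 2.4
Total dependency ratio = (32 047 + 1 199) / 49 322 × 100 = 33 246 / 49 322 × 100 = 67.4

Youth dependency ratio: 65.0
Old-age dependency ratio: 2.4
Total dependency ratio: 67.4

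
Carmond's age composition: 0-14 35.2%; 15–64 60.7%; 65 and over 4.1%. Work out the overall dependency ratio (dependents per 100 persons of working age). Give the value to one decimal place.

Total dependency ratio = (35.2 + 4.1) / 60.7 × 100 = 39.3 / 60.7 × 100 = 64.7

Total dependency ratio: 64.7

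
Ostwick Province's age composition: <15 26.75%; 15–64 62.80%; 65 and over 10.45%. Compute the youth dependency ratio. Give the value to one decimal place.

Youth dependency ratio = 26.75 / 62.80 × 100 = 42.6

Youth dependency ratio: 42.6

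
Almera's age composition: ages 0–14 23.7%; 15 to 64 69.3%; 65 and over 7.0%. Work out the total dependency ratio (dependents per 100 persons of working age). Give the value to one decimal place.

Total dependency ratio: 44.3

Total dependency ratio = (23.7 + 7.0) / 69.3 × 100 = 30.7 / 69.3 × 100 = 44.3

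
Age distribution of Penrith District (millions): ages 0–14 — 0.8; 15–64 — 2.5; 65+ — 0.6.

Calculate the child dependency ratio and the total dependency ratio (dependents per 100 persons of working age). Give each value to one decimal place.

Youth dependency ratio: 32.0
Total dependency ratio: 56.0

Youth dependency ratio = 0.8 / 2.5 × 100 = 32.0
Total dependency ratio = (0.8 + 0.6) / 2.5 × 100 = 1.4 / 2.5 × 100 = 56.0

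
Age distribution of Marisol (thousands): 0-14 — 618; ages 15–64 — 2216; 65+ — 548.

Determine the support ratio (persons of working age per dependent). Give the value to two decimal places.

Support ratio = 2216 / (618 + 548) = 2216 / 1166 = 1.90

Support ratio: 1.90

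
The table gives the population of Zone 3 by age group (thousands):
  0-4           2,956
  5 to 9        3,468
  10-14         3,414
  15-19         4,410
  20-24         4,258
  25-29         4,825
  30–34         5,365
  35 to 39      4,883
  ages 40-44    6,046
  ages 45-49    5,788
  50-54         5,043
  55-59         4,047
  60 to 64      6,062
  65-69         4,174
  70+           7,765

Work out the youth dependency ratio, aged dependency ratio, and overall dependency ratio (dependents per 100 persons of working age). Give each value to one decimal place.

0–14: 2,956 + 3,468 + 3,414 = 9,838
15–64: 4,410 + 4,258 + 4,825 + 5,365 + 4,883 + 6,046 + 5,788 + 5,043 + 4,047 + 6,062 = 50,727
65+: 4,174 + 7,765 = 11,939
Youth dependency ratio = 9,838 / 50,727 × 100 = 19.4
Old-age dependency ratio = 11,939 / 50,727 × 100 = 23.5
Total dependency ratio = (9,838 + 11,939) / 50,727 × 100 = 21,777 / 50,727 × 100 = 42.9

Youth dependency ratio: 19.4
Old-age dependency ratio: 23.5
Total dependency ratio: 42.9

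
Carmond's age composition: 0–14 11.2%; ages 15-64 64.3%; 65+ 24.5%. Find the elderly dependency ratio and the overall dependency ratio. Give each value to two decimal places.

Old-age dependency ratio: 38.10
Total dependency ratio: 55.52

Old-age dependency ratio = 24.5 / 64.3 × 100 = 38.10
Total dependency ratio = (11.2 + 24.5) / 64.3 × 100 = 35.7 / 64.3 × 100 = 55.52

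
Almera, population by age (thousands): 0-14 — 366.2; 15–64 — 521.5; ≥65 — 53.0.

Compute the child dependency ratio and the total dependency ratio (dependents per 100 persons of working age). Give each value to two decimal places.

Youth dependency ratio: 70.22
Total dependency ratio: 80.38

Youth dependency ratio = 366.2 / 521.5 × 100 = 70.22
Total dependency ratio = (366.2 + 53.0) / 521.5 × 100 = 419.2 / 521.5 × 100 = 80.38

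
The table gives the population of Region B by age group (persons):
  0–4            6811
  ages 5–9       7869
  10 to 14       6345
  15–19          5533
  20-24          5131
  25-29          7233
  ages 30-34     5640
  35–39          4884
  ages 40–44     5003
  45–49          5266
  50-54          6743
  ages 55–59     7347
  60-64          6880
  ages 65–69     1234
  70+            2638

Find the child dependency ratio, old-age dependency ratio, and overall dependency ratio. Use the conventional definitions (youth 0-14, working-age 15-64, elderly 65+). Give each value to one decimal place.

0–14: 6811 + 7869 + 6345 = 21025
15–64: 5533 + 5131 + 7233 + 5640 + 4884 + 5003 + 5266 + 6743 + 7347 + 6880 = 59660
65+: 1234 + 2638 = 3872
Youth dependency ratio = 21025 / 59660 × 100 = 35.2
Old-age dependency ratio = 3872 / 59660 × 100 = 6.5
Total dependency ratio = (21025 + 3872) / 59660 × 100 = 24897 / 59660 × 100 = 41.7

Youth dependency ratio: 35.2
Old-age dependency ratio: 6.5
Total dependency ratio: 41.7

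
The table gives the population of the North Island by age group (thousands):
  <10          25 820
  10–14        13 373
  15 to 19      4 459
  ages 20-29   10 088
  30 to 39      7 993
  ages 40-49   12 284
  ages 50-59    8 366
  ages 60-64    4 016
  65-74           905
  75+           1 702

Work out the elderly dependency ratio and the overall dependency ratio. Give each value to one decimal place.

0–14: 25 820 + 13 373 = 39 193
15–64: 4 459 + 10 088 + 7 993 + 12 284 + 8 366 + 4 016 = 47 206
65+: 905 + 1 702 = 2 607
Old-age dependency ratio = 2 607 / 47 206 × 100 = 5.5
Total dependency ratio = (39 193 + 2 607) / 47 206 × 100 = 41 800 / 47 206 × 100 = 88.5

Old-age dependency ratio: 5.5
Total dependency ratio: 88.5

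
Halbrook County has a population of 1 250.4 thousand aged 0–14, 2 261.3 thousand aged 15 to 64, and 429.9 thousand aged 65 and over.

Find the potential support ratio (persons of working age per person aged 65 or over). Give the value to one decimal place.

Potential support ratio: 5.3

Potential support ratio = 2 261.3 / 429.9 = 5.3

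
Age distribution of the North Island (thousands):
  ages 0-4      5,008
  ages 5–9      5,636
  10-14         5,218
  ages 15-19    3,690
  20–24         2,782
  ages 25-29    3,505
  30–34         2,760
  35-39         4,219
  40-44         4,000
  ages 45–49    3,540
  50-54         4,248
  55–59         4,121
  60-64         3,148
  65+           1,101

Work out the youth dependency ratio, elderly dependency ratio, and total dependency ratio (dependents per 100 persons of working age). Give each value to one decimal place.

Youth dependency ratio: 44.0
Old-age dependency ratio: 3.1
Total dependency ratio: 47.1

0–14: 5,008 + 5,636 + 5,218 = 15,862
15–64: 3,690 + 2,782 + 3,505 + 2,760 + 4,219 + 4,000 + 3,540 + 4,248 + 4,121 + 3,148 = 36,013
65+: 1,101
Youth dependency ratio = 15,862 / 36,013 × 100 = 44.0
Old-age dependency ratio = 1,101 / 36,013 × 100 = 3.1
Total dependency ratio = (15,862 + 1,101) / 36,013 × 100 = 16,963 / 36,013 × 100 = 47.1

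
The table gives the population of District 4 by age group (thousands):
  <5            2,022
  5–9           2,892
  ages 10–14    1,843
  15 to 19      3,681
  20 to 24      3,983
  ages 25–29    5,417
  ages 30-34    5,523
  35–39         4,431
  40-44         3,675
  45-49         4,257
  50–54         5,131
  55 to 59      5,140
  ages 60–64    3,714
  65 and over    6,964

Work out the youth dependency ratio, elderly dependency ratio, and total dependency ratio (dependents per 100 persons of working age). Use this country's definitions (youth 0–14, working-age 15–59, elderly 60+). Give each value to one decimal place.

Youth dependency ratio: 16.4
Old-age dependency ratio: 25.9
Total dependency ratio: 42.3

0–14: 2,022 + 2,892 + 1,843 = 6,757
15–59: 3,681 + 3,983 + 5,417 + 5,523 + 4,431 + 3,675 + 4,257 + 5,131 + 5,140 = 41,238
60+: 3,714 + 6,964 = 10,678
Youth dependency ratio = 6,757 / 41,238 × 100 = 16.4
Old-age dependency ratio = 10,678 / 41,238 × 100 = 25.9
Total dependency ratio = (6,757 + 10,678) / 41,238 × 100 = 17,435 / 41,238 × 100 = 42.3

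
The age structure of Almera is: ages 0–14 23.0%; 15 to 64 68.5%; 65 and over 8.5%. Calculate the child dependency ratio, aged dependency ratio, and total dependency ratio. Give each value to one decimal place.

Youth dependency ratio: 33.6
Old-age dependency ratio: 12.4
Total dependency ratio: 46.0

Youth dependency ratio = 23.0 / 68.5 × 100 = 33.6
Old-age dependency ratio = 8.5 / 68.5 × 100 = 12.4
Total dependency ratio = (23.0 + 8.5) / 68.5 × 100 = 31.5 / 68.5 × 100 = 46.0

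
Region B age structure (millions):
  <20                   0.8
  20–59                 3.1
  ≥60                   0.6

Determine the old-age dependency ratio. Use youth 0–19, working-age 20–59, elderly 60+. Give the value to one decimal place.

Old-age dependency ratio = 0.6 / 3.1 × 100 = 19.4

Old-age dependency ratio: 19.4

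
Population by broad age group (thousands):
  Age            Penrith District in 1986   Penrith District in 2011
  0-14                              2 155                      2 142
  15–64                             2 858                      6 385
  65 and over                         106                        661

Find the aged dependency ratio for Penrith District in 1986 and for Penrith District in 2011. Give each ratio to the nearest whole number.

Penrith District in 1986: 4
Penrith District in 2011: 10

Penrith District in 1986: 106 / 2 858 × 100 = 4
Penrith District in 2011: 661 / 6 385 × 100 = 10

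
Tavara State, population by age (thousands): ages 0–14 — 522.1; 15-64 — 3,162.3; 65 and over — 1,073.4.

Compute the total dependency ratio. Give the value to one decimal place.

Total dependency ratio = (522.1 + 1,073.4) / 3,162.3 × 100 = 1,595.5 / 3,162.3 × 100 = 50.5

Total dependency ratio: 50.5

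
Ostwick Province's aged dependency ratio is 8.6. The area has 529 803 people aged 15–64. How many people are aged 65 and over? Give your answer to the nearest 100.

Aged 65 and over: 45 600

Old-age dependency ratio = elderly / working-age × 100
8.6 = E / 529 803 × 100
⇒ 45 600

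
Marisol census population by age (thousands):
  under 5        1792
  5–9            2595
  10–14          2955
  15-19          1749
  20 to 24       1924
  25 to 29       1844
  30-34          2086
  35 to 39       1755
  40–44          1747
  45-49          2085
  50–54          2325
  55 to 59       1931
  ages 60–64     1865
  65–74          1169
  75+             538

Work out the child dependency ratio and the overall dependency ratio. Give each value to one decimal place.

Youth dependency ratio: 38.0
Total dependency ratio: 46.9

0–14: 1792 + 2595 + 2955 = 7342
15–64: 1749 + 1924 + 1844 + 2086 + 1755 + 1747 + 2085 + 2325 + 1931 + 1865 = 19311
65+: 1169 + 538 = 1707
Youth dependency ratio = 7342 / 19311 × 100 = 38.0
Total dependency ratio = (7342 + 1707) / 19311 × 100 = 9049 / 19311 × 100 = 46.9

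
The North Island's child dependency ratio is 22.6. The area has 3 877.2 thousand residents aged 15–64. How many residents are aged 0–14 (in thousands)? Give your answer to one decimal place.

Youth dependency ratio = youth / working-age × 100
22.6 = Y / 3 877.2 × 100
⇒ 876.2

Aged 0–14: 876.2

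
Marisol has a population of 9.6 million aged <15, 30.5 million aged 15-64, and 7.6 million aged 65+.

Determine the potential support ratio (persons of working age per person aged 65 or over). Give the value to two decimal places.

Potential support ratio = 30.5 / 7.6 = 4.01

Potential support ratio: 4.01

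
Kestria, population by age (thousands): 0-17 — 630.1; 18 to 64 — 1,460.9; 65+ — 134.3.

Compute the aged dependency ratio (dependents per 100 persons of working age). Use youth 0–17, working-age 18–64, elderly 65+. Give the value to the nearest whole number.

Old-age dependency ratio = 134.3 / 1,460.9 × 100 = 9

Old-age dependency ratio: 9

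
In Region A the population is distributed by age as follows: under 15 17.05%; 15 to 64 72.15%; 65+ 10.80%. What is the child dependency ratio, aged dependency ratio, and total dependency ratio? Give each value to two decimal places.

Youth dependency ratio: 23.63
Old-age dependency ratio: 14.97
Total dependency ratio: 38.60

Youth dependency ratio = 17.05 / 72.15 × 100 = 23.63
Old-age dependency ratio = 10.80 / 72.15 × 100 = 14.97
Total dependency ratio = (17.05 + 10.80) / 72.15 × 100 = 27.85 / 72.15 × 100 = 38.60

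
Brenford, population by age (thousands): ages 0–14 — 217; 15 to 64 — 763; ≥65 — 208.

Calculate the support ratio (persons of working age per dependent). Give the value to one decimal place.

Support ratio: 1.8

Support ratio = 763 / (217 + 208) = 763 / 425 = 1.8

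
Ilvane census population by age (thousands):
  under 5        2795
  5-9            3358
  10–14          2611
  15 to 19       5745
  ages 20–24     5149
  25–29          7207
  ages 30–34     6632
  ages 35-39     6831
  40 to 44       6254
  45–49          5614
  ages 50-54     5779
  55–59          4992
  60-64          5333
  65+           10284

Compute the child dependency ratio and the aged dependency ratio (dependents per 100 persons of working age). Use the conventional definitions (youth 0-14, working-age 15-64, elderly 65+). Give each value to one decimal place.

Youth dependency ratio: 14.7
Old-age dependency ratio: 17.3

0–14: 2795 + 3358 + 2611 = 8764
15–64: 5745 + 5149 + 7207 + 6632 + 6831 + 6254 + 5614 + 5779 + 4992 + 5333 = 59536
65+: 10284
Youth dependency ratio = 8764 / 59536 × 100 = 14.7
Old-age dependency ratio = 10284 / 59536 × 100 = 17.3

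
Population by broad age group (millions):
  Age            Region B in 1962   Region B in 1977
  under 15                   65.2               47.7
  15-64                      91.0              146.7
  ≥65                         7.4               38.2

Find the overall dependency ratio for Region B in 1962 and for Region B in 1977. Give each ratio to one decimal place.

Region B in 1962: (65.2 + 7.4) / 91.0 × 100 = 72.6 / 91.0 × 100 = 79.8
Region B in 1977: (47.7 + 38.2) / 146.7 × 100 = 85.9 / 146.7 × 100 = 58.6

Region B in 1962: 79.8
Region B in 1977: 58.6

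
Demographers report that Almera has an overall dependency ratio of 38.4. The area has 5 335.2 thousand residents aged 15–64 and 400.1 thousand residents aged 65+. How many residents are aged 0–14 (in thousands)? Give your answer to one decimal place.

Aged 0–14: 1 648.6

Total dependency ratio = (youth + elderly) / working-age × 100
38.4 = (Y + 400.1) / 5 335.2 × 100
⇒ 1 648.6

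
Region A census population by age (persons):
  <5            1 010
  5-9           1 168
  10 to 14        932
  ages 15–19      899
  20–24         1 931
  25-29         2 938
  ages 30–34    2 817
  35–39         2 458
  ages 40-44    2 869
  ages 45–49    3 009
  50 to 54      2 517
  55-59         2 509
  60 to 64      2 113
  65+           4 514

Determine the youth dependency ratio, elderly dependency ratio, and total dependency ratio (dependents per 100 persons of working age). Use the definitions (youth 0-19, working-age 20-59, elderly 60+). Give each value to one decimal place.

0–19: 1 010 + 1 168 + 932 + 899 = 4 009
20–59: 1 931 + 2 938 + 2 817 + 2 458 + 2 869 + 3 009 + 2 517 + 2 509 = 21 048
60+: 2 113 + 4 514 = 6 627
Youth dependency ratio = 4 009 / 21 048 × 100 = 19.0
Old-age dependency ratio = 6 627 / 21 048 × 100 = 31.5
Total dependency ratio = (4 009 + 6 627) / 21 048 × 100 = 10 636 / 21 048 × 100 = 50.5

Youth dependency ratio: 19.0
Old-age dependency ratio: 31.5
Total dependency ratio: 50.5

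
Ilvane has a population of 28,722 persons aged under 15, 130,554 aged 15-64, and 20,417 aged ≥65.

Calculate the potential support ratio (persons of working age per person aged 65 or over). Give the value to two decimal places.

Potential support ratio = 130,554 / 20,417 = 6.39

Potential support ratio: 6.39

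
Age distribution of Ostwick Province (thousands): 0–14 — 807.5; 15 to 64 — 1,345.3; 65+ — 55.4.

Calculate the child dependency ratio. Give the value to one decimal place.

Youth dependency ratio = 807.5 / 1,345.3 × 100 = 60.0

Youth dependency ratio: 60.0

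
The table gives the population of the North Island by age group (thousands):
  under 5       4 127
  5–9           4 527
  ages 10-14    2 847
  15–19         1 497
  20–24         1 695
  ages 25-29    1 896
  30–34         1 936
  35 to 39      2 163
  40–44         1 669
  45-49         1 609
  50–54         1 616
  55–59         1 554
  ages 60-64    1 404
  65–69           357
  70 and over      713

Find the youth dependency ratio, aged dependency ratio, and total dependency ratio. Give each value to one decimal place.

0–14: 4 127 + 4 527 + 2 847 = 11 501
15–64: 1 497 + 1 695 + 1 896 + 1 936 + 2 163 + 1 669 + 1 609 + 1 616 + 1 554 + 1 404 = 17 039
65+: 357 + 713 = 1 070
Youth dependency ratio = 11 501 / 17 039 × 100 = 67.5
Old-age dependency ratio = 1 070 / 17 039 × 100 = 6.3
Total dependency ratio = (11 501 + 1 070) / 17 039 × 100 = 12 571 / 17 039 × 100 = 73.8

Youth dependency ratio: 67.5
Old-age dependency ratio: 6.3
Total dependency ratio: 73.8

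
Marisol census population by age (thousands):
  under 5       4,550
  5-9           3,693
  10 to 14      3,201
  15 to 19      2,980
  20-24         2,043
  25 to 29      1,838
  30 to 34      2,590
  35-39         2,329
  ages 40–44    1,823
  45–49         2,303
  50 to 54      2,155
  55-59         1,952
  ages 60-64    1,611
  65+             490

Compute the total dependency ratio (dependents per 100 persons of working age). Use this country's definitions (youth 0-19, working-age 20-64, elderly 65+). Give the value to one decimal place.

0–19: 4,550 + 3,693 + 3,201 + 2,980 = 14,424
20–64: 2,043 + 1,838 + 2,590 + 2,329 + 1,823 + 2,303 + 2,155 + 1,952 + 1,611 = 18,644
65+: 490
Total dependency ratio = (14,424 + 490) / 18,644 × 100 = 14,914 / 18,644 × 100 = 80.0

Total dependency ratio: 80.0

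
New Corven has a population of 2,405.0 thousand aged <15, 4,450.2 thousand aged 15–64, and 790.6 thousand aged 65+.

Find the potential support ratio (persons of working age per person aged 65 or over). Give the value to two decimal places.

Potential support ratio: 5.63

Potential support ratio = 4,450.2 / 790.6 = 5.63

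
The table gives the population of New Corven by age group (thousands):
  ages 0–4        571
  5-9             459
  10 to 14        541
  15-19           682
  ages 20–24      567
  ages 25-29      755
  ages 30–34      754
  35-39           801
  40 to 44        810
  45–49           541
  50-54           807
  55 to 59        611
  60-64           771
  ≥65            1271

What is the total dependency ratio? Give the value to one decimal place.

0–14: 571 + 459 + 541 = 1571
15–64: 682 + 567 + 755 + 754 + 801 + 810 + 541 + 807 + 611 + 771 = 7099
65+: 1271
Total dependency ratio = (1571 + 1271) / 7099 × 100 = 2842 / 7099 × 100 = 40.0

Total dependency ratio: 40.0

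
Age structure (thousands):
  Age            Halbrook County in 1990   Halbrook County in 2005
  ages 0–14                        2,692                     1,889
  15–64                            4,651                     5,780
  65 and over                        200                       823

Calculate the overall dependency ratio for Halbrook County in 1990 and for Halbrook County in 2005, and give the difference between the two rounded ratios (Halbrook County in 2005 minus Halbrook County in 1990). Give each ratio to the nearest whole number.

Halbrook County in 1990: (2,692 + 200) / 4,651 × 100 = 2,892 / 4,651 × 100 = 62
Halbrook County in 2005: (1,889 + 823) / 5,780 × 100 = 2,712 / 5,780 × 100 = 47

Halbrook County in 1990: 62
Halbrook County in 2005: 47
Difference: -15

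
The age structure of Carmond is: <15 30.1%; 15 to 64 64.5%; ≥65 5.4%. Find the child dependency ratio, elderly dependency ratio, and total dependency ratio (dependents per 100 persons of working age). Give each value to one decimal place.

Youth dependency ratio = 30.1 / 64.5 × 100 = 46.7
Old-age dependency ratio = 5.4 / 64.5 × 100 = 8.4
Total dependency ratio = (30.1 + 5.4) / 64.5 × 100 = 35.5 / 64.5 × 100 = 55.0

Youth dependency ratio: 46.7
Old-age dependency ratio: 8.4
Total dependency ratio: 55.0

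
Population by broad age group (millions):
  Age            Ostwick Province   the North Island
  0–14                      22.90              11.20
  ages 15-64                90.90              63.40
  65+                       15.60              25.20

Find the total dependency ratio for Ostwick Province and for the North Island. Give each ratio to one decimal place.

Ostwick Province: (22.90 + 15.60) / 90.90 × 100 = 38.50 / 90.90 × 100 = 42.4
the North Island: (11.20 + 25.20) / 63.40 × 100 = 36.40 / 63.40 × 100 = 57.4

Ostwick Province: 42.4
the North Island: 57.4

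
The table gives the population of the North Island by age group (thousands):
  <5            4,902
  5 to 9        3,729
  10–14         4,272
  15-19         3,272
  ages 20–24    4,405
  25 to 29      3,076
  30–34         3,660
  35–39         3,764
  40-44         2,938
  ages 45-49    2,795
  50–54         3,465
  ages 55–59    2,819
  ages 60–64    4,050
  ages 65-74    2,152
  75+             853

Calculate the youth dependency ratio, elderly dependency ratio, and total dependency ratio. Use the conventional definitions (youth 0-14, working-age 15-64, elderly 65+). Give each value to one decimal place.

Youth dependency ratio: 37.7
Old-age dependency ratio: 8.8
Total dependency ratio: 46.5

0–14: 4,902 + 3,729 + 4,272 = 12,903
15–64: 3,272 + 4,405 + 3,076 + 3,660 + 3,764 + 2,938 + 2,795 + 3,465 + 2,819 + 4,050 = 34,244
65+: 2,152 + 853 = 3,005
Youth dependency ratio = 12,903 / 34,244 × 100 = 37.7
Old-age dependency ratio = 3,005 / 34,244 × 100 = 8.8
Total dependency ratio = (12,903 + 3,005) / 34,244 × 100 = 15,908 / 34,244 × 100 = 46.5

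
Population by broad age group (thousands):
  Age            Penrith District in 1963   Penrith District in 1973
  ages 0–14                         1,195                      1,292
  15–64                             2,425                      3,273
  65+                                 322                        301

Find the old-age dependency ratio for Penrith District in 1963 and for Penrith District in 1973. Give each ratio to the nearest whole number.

Penrith District in 1963: 322 / 2,425 × 100 = 13
Penrith District in 1973: 301 / 3,273 × 100 = 9

Penrith District in 1963: 13
Penrith District in 1973: 9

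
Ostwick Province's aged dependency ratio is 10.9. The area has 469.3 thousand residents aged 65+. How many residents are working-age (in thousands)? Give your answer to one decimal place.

Old-age dependency ratio = elderly / working-age × 100
10.9 = 469.3 / W × 100
⇒ 4,305.5

Working-age: 4,305.5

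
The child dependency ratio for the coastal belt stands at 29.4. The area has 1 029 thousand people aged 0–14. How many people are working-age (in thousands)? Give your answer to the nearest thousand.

Youth dependency ratio = youth / working-age × 100
29.4 = 1 029 / W × 100
⇒ 3 500

Working-age: 3 500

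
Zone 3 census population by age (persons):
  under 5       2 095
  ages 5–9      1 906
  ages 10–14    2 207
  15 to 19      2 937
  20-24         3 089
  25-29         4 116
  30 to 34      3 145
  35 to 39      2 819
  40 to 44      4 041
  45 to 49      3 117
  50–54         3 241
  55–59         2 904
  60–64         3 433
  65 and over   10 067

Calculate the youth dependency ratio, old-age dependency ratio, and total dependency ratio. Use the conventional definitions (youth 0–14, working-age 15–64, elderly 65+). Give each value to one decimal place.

0–14: 2 095 + 1 906 + 2 207 = 6 208
15–64: 2 937 + 3 089 + 4 116 + 3 145 + 2 819 + 4 041 + 3 117 + 3 241 + 2 904 + 3 433 = 32 842
65+: 10 067
Youth dependency ratio = 6 208 / 32 842 × 100 = 18.9
Old-age dependency ratio = 10 067 / 32 842 × 100 = 30.7
Total dependency ratio = (6 208 + 10 067) / 32 842 × 100 = 16 275 / 32 842 × 100 = 49.6

Youth dependency ratio: 18.9
Old-age dependency ratio: 30.7
Total dependency ratio: 49.6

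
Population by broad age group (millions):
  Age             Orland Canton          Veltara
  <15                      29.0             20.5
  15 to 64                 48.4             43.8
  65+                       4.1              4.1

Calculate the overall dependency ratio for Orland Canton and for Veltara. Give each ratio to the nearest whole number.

Orland Canton: (29.0 + 4.1) / 48.4 × 100 = 33.1 / 48.4 × 100 = 68
Veltara: (20.5 + 4.1) / 43.8 × 100 = 24.6 / 43.8 × 100 = 56

Orland Canton: 68
Veltara: 56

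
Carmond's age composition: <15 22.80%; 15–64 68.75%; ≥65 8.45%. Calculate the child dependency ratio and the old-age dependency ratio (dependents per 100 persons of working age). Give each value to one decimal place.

Youth dependency ratio = 22.80 / 68.75 × 100 = 33.2
Old-age dependency ratio = 8.45 / 68.75 × 100 = 12.3

Youth dependency ratio: 33.2
Old-age dependency ratio: 12.3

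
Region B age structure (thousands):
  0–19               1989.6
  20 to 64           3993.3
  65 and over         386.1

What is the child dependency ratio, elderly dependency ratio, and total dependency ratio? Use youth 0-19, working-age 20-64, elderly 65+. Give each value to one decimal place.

Youth dependency ratio: 49.8
Old-age dependency ratio: 9.7
Total dependency ratio: 59.5

Youth dependency ratio = 1989.6 / 3993.3 × 100 = 49.8
Old-age dependency ratio = 386.1 / 3993.3 × 100 = 9.7
Total dependency ratio = (1989.6 + 386.1) / 3993.3 × 100 = 2375.7 / 3993.3 × 100 = 59.5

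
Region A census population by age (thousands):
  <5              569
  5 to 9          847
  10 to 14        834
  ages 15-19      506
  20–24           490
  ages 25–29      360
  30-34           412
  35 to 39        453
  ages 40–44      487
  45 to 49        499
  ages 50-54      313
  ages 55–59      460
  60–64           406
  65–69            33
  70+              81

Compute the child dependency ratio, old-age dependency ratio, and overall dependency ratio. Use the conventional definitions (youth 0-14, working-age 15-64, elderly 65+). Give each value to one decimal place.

Youth dependency ratio: 51.3
Old-age dependency ratio: 2.6
Total dependency ratio: 53.9

0–14: 569 + 847 + 834 = 2 250
15–64: 506 + 490 + 360 + 412 + 453 + 487 + 499 + 313 + 460 + 406 = 4 386
65+: 33 + 81 = 114
Youth dependency ratio = 2 250 / 4 386 × 100 = 51.3
Old-age dependency ratio = 114 / 4 386 × 100 = 2.6
Total dependency ratio = (2 250 + 114) / 4 386 × 100 = 2 364 / 4 386 × 100 = 53.9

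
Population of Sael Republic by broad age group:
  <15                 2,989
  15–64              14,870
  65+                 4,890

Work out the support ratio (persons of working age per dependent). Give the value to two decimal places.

Support ratio: 1.89

Support ratio = 14,870 / (2,989 + 4,890) = 14,870 / 7,879 = 1.89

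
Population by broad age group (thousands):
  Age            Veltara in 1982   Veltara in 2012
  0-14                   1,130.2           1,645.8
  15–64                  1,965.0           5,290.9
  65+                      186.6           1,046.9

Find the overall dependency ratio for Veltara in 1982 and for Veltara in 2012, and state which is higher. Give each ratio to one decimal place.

Veltara in 1982: 67.0
Veltara in 2012: 50.9
Higher: Veltara in 1982

Veltara in 1982: (1,130.2 + 186.6) / 1,965.0 × 100 = 1,316.8 / 1,965.0 × 100 = 67.0
Veltara in 2012: (1,645.8 + 1,046.9) / 5,290.9 × 100 = 2,692.7 / 5,290.9 × 100 = 50.9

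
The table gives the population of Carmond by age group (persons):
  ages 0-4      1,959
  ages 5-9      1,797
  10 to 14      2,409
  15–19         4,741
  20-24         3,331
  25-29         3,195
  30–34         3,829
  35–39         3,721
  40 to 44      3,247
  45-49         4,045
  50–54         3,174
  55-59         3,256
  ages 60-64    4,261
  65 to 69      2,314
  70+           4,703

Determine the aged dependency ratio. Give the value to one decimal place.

Old-age dependency ratio: 19.1

0–14: 1,959 + 1,797 + 2,409 = 6,165
15–64: 4,741 + 3,331 + 3,195 + 3,829 + 3,721 + 3,247 + 4,045 + 3,174 + 3,256 + 4,261 = 36,800
65+: 2,314 + 4,703 = 7,017
Old-age dependency ratio = 7,017 / 36,800 × 100 = 19.1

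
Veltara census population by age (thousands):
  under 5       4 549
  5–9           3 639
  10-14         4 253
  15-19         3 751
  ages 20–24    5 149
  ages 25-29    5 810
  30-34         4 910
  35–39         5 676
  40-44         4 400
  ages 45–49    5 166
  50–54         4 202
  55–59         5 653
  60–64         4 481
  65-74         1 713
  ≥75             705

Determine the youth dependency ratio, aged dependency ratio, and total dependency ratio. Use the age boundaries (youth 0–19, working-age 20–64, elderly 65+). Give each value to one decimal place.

0–19: 4 549 + 3 639 + 4 253 + 3 751 = 16 192
20–64: 5 149 + 5 810 + 4 910 + 5 676 + 4 400 + 5 166 + 4 202 + 5 653 + 4 481 = 45 447
65+: 1 713 + 705 = 2 418
Youth dependency ratio = 16 192 / 45 447 × 100 = 35.6
Old-age dependency ratio = 2 418 / 45 447 × 100 = 5.3
Total dependency ratio = (16 192 + 2 418) / 45 447 × 100 = 18 610 / 45 447 × 100 = 40.9

Youth dependency ratio: 35.6
Old-age dependency ratio: 5.3
Total dependency ratio: 40.9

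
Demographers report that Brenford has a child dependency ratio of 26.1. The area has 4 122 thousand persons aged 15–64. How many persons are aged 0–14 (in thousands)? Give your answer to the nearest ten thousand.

Youth dependency ratio = youth / working-age × 100
26.1 = Y / 4 122 × 100
⇒ 1 080

Aged 0–14: 1 080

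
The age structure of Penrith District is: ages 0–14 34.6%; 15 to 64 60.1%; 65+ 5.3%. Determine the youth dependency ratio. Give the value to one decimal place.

Youth dependency ratio = 34.6 / 60.1 × 100 = 57.6

Youth dependency ratio: 57.6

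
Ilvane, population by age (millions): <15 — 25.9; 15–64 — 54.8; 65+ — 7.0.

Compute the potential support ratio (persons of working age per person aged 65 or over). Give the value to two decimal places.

Potential support ratio = 54.8 / 7.0 = 7.83

Potential support ratio: 7.83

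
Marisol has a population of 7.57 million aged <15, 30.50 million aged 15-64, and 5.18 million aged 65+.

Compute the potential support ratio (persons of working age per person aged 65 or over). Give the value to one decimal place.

Potential support ratio = 30.50 / 5.18 = 5.9

Potential support ratio: 5.9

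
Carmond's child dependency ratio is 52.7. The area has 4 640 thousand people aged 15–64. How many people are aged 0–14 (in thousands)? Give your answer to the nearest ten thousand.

Youth dependency ratio = youth / working-age × 100
52.7 = Y / 4 640 × 100
⇒ 2 450

Aged 0–14: 2 450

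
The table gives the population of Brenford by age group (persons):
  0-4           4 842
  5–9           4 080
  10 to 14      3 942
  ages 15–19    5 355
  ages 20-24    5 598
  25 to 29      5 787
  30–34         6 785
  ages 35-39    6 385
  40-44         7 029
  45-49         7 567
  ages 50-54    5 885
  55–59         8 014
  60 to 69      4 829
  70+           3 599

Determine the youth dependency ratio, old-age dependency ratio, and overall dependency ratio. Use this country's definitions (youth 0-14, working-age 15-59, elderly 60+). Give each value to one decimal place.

0–14: 4 842 + 4 080 + 3 942 = 12 864
15–59: 5 355 + 5 598 + 5 787 + 6 785 + 6 385 + 7 029 + 7 567 + 5 885 + 8 014 = 58 405
60+: 4 829 + 3 599 = 8 428
Youth dependency ratio = 12 864 / 58 405 × 100 = 22.0
Old-age dependency ratio = 8 428 / 58 405 × 100 = 14.4
Total dependency ratio = (12 864 + 8 428) / 58 405 × 100 = 21 292 / 58 405 × 100 = 36.5

Youth dependency ratio: 22.0
Old-age dependency ratio: 14.4
Total dependency ratio: 36.5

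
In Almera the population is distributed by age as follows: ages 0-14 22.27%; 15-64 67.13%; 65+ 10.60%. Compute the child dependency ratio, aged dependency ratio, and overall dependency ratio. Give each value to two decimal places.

Youth dependency ratio = 22.27 / 67.13 × 100 = 33.17
Old-age dependency ratio = 10.60 / 67.13 × 100 = 15.79
Total dependency ratio = (22.27 + 10.60) / 67.13 × 100 = 32.87 / 67.13 × 100 = 48.96

Youth dependency ratio: 33.17
Old-age dependency ratio: 15.79
Total dependency ratio: 48.96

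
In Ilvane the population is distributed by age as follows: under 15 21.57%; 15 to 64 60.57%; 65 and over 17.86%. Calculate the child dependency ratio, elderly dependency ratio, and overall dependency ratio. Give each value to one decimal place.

Youth dependency ratio: 35.6
Old-age dependency ratio: 29.5
Total dependency ratio: 65.1

Youth dependency ratio = 21.57 / 60.57 × 100 = 35.6
Old-age dependency ratio = 17.86 / 60.57 × 100 = 29.5
Total dependency ratio = (21.57 + 17.86) / 60.57 × 100 = 39.43 / 60.57 × 100 = 65.1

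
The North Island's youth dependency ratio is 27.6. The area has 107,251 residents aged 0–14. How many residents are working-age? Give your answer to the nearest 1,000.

Youth dependency ratio = youth / working-age × 100
27.6 = 107,251 / W × 100
⇒ 389,000

Working-age: 389,000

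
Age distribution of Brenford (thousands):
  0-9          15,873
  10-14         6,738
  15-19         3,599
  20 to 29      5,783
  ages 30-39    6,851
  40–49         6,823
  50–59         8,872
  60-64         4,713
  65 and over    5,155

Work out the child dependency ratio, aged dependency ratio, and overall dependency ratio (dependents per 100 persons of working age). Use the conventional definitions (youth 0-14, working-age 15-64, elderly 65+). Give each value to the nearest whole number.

Youth dependency ratio: 62
Old-age dependency ratio: 14
Total dependency ratio: 76

0–14: 15,873 + 6,738 = 22,611
15–64: 3,599 + 5,783 + 6,851 + 6,823 + 8,872 + 4,713 = 36,641
65+: 5,155
Youth dependency ratio = 22,611 / 36,641 × 100 = 62
Old-age dependency ratio = 5,155 / 36,641 × 100 = 14
Total dependency ratio = (22,611 + 5,155) / 36,641 × 100 = 27,766 / 36,641 × 100 = 76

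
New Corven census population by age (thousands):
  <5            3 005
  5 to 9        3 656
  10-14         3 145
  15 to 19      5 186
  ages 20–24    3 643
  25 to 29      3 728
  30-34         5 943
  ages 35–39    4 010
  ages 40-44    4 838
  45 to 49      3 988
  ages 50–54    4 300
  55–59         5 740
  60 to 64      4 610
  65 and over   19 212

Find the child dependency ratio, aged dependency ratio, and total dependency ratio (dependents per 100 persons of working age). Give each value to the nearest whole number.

Youth dependency ratio: 21
Old-age dependency ratio: 42
Total dependency ratio: 63

0–14: 3 005 + 3 656 + 3 145 = 9 806
15–64: 5 186 + 3 643 + 3 728 + 5 943 + 4 010 + 4 838 + 3 988 + 4 300 + 5 740 + 4 610 = 45 986
65+: 19 212
Youth dependency ratio = 9 806 / 45 986 × 100 = 21
Old-age dependency ratio = 19 212 / 45 986 × 100 = 42
Total dependency ratio = (9 806 + 19 212) / 45 986 × 100 = 29 018 / 45 986 × 100 = 63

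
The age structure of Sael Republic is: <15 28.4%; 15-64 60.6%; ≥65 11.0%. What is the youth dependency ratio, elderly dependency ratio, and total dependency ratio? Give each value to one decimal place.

Youth dependency ratio: 46.9
Old-age dependency ratio: 18.2
Total dependency ratio: 65.0

Youth dependency ratio = 28.4 / 60.6 × 100 = 46.9
Old-age dependency ratio = 11.0 / 60.6 × 100 = 18.2
Total dependency ratio = (28.4 + 11.0) / 60.6 × 100 = 39.4 / 60.6 × 100 = 65.0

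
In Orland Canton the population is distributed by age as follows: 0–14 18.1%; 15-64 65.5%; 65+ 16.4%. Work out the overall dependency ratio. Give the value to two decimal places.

Total dependency ratio = (18.1 + 16.4) / 65.5 × 100 = 34.5 / 65.5 × 100 = 52.67

Total dependency ratio: 52.67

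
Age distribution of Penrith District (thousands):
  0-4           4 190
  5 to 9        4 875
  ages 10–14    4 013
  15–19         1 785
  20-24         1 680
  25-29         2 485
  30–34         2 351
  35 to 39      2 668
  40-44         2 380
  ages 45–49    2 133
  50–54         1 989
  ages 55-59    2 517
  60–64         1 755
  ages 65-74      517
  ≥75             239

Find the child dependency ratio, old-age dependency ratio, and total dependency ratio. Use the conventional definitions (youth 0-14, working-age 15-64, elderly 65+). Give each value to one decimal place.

0–14: 4 190 + 4 875 + 4 013 = 13 078
15–64: 1 785 + 1 680 + 2 485 + 2 351 + 2 668 + 2 380 + 2 133 + 1 989 + 2 517 + 1 755 = 21 743
65+: 517 + 239 = 756
Youth dependency ratio = 13 078 / 21 743 × 100 = 60.1
Old-age dependency ratio = 756 / 21 743 × 100 = 3.5
Total dependency ratio = (13 078 + 756) / 21 743 × 100 = 13 834 / 21 743 × 100 = 63.6

Youth dependency ratio: 60.1
Old-age dependency ratio: 3.5
Total dependency ratio: 63.6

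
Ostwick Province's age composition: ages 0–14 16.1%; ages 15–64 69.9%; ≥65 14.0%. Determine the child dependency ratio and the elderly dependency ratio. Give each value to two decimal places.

Youth dependency ratio: 23.03
Old-age dependency ratio: 20.03

Youth dependency ratio = 16.1 / 69.9 × 100 = 23.03
Old-age dependency ratio = 14.0 / 69.9 × 100 = 20.03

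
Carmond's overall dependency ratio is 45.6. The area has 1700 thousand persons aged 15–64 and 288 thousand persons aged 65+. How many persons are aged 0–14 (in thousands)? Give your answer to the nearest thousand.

Total dependency ratio = (youth + elderly) / working-age × 100
45.6 = (Y + 288) / 1700 × 100
⇒ 487

Aged 0–14: 487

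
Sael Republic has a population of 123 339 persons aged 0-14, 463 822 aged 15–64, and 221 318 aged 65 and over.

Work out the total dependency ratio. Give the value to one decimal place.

Total dependency ratio = (123 339 + 221 318) / 463 822 × 100 = 344 657 / 463 822 × 100 = 74.3

Total dependency ratio: 74.3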